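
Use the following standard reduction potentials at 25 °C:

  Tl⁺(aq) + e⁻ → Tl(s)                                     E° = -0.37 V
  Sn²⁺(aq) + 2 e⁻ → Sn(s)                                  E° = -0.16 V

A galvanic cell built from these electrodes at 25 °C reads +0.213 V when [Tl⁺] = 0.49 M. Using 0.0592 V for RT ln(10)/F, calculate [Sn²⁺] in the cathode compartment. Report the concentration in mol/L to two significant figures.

0.30 M

Sn²⁺/Sn is the cathode, Tl⁺/Tl the anode: E°cell = +0.21 V, n = 2.
Overall reaction: Sn²⁺(aq) + 2 Tl(s) → Sn(s) + 2 Tl⁺(aq); Q = [Tl⁺]^2/[Sn²⁺]^1.
From E = E° − (0.0592/n) log Q: log Q = (E° − E)·n/0.0592 = (+0.21 − (+0.213))·2/0.0592 = -0.1014.
So 1·log[Sn²⁺] = 2·log(0.49) − log Q = -0.6196 − (-0.1014) = -0.5182; [Sn²⁺] = 10^(-0.5182) ≈ 0.30 M.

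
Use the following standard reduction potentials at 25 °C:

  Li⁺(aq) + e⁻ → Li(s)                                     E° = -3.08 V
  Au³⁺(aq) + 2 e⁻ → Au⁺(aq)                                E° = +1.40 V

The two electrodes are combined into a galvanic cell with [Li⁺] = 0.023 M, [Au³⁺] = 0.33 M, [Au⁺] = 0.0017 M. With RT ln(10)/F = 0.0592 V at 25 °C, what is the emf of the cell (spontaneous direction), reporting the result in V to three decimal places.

Au³⁺/Au⁺ is the cathode (higher E°), Li⁺/Li the anode: E°cell = +1.40 − (-3.08) = +4.48 V, n = 2.
Overall: Au³⁺(aq) + 2 Li(s) → Au⁺(aq) + 2 Li⁺(aq)
Q = [Au⁺]·[Li⁺]^2 / ([Au³⁺]); log Q = -5.565.
E = E° − (0.0592/n) log Q = +4.48 − (0.0592/2)(-5.565) = +4.645 V.

+4.645 V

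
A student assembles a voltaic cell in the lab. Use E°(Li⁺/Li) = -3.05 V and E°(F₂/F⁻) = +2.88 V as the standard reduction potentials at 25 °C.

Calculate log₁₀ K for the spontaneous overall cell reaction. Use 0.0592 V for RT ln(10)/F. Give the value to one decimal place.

Cathode: F₂/F⁻; anode: Li⁺/Li. E°cell = +5.93 V, n = 2.
log K = nE°cell / 0.0592 = (2)(+5.93) / 0.0592 = 200.3.

200.3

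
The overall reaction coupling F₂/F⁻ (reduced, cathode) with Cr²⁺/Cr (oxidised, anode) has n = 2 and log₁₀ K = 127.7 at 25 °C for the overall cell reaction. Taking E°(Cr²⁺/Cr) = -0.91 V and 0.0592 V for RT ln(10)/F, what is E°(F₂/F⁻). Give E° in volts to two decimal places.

E°cell = (0.0592/n)·log K = (0.0592/2)(127.7) = +3.780 V.
Since F₂/F⁻ is the cathode and Cr²⁺/Cr the anode, E°cell = E°(F₂/F⁻) − E°(Cr²⁺/Cr).
So E°(F₂/F⁻) = E°cell + E°(Cr²⁺/Cr) = +3.780 + (-0.91) = +2.87 V.

+2.87 V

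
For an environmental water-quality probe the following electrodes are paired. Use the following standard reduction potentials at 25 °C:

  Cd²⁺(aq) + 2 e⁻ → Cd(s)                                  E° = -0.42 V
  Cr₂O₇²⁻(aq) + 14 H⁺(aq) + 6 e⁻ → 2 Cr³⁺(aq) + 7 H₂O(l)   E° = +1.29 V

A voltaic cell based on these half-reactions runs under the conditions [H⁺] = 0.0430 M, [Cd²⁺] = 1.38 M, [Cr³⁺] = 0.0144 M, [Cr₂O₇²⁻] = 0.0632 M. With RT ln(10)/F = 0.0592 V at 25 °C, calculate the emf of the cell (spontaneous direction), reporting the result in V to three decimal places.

Cr₂O₇²⁻/Cr³⁺ is the cathode (higher E°), Cd²⁺/Cd the anode: E°cell = +1.29 − (-0.42) = +1.71 V, n = 6.
Overall: Cr₂O₇²⁻(aq) + 14 H⁺(aq) + 3 Cd(s) → 2 Cr³⁺(aq) + 7 H₂O(l) + 3 Cd²⁺(aq)
Q = [Cr³⁺]^2·[Cd²⁺]^3 / ([Cr₂O₇²⁻]·[H⁺]^14); log Q = 17.067.
E = E° − (0.0592/n) log Q = +1.71 − (0.0592/6)(17.067) = +1.542 V.

+1.542 V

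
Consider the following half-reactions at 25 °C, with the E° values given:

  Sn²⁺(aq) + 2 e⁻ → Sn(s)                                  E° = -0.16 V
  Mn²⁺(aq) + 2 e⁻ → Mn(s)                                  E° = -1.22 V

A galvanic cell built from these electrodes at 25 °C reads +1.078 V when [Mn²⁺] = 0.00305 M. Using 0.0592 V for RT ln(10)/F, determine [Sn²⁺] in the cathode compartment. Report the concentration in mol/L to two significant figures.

0.012 M

Sn²⁺/Sn is the cathode, Mn²⁺/Mn the anode: E°cell = +1.06 V, n = 2.
Overall reaction: Sn²⁺(aq) + Mn(s) → Sn(s) + Mn²⁺(aq); Q = [Mn²⁺]^1/[Sn²⁺]^1.
From E = E° − (0.0592/n) log Q: log Q = (E° − E)·n/0.0592 = (+1.06 − (+1.078))·2/0.0592 = -0.6081.
So 1·log[Sn²⁺] = 1·log(0.00305) − log Q = -2.5157 − (-0.6081) = -1.9076; [Sn²⁺] = 10^(-1.9076) ≈ 0.012 M.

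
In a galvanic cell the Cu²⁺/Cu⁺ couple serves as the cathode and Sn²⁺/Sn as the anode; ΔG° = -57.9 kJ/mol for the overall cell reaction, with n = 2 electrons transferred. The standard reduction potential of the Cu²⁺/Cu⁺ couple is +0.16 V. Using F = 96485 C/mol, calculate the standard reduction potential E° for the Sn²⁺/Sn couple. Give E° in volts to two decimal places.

-0.14 V

E°cell = −ΔG°/(nF) = −(-57.9×10³)/((2)(96485)) = +0.300 V.
Since Cu²⁺/Cu⁺ is the cathode and Sn²⁺/Sn the anode, E°cell = E°(Cu²⁺/Cu⁺) − E°(Sn²⁺/Sn).
So E°(Sn²⁺/Sn) = E°(Cu²⁺/Cu⁺) − E°cell = (+0.16) − (+0.300) = -0.14 V.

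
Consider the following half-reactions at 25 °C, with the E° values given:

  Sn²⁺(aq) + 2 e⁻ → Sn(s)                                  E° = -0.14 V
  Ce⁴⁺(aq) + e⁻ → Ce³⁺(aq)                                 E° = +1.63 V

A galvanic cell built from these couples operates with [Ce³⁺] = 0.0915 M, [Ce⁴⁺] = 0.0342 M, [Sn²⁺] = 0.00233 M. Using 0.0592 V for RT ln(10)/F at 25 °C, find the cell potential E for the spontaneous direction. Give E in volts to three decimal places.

+1.823 V

Ce⁴⁺/Ce³⁺ is the cathode (higher E°), Sn²⁺/Sn the anode: E°cell = +1.63 − (-0.14) = +1.77 V, n = 2.
Overall: 2 Ce⁴⁺(aq) + Sn(s) → 2 Ce³⁺(aq) + Sn²⁺(aq)
Q = [Ce³⁺]^2·[Sn²⁺] / ([Ce⁴⁺]^2); log Q = -1.778.
E = E° − (0.0592/n) log Q = +1.77 − (0.0592/2)(-1.778) = +1.823 V.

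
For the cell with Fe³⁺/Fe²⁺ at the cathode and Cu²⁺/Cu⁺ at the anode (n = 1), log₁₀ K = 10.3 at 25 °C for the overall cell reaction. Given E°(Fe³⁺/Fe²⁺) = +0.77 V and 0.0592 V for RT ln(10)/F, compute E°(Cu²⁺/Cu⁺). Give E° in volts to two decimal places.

E°cell = (0.0592/n)·log K = (0.0592/1)(10.3) = +0.610 V.
Since Fe³⁺/Fe²⁺ is the cathode and Cu²⁺/Cu⁺ the anode, E°cell = E°(Fe³⁺/Fe²⁺) − E°(Cu²⁺/Cu⁺).
So E°(Cu²⁺/Cu⁺) = E°(Fe³⁺/Fe²⁺) − E°cell = (+0.77) − (+0.610) = +0.16 V.

+0.16 V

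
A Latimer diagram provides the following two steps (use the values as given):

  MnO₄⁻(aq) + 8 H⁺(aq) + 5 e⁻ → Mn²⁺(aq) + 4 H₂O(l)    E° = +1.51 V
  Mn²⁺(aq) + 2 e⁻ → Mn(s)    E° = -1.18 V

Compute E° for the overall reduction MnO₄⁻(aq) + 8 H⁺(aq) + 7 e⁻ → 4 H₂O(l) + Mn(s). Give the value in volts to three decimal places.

Since ΔG° = −nFE° is additive over sequential reductions, n₃E°₃ = n₁E°₁ + n₂E°₂.
E°₃ = (5×+1.51 + 2×-1.18) / 7 = (+5.190) / 7 = +0.741 V.

+0.741 V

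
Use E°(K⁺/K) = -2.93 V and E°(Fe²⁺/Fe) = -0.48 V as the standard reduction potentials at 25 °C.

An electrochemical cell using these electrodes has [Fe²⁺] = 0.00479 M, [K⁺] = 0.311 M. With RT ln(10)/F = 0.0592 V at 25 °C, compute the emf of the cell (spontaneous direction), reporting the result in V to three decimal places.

Fe²⁺/Fe is the cathode (higher E°), K⁺/K the anode: E°cell = -0.48 − (-2.93) = +2.45 V, n = 2.
Overall: Fe²⁺(aq) + 2 K(s) → Fe(s) + 2 K⁺(aq)
Q = [K⁺]^2 / ([Fe²⁺]); log Q = 1.305.
E = E° − (0.0592/n) log Q = +2.45 − (0.0592/2)(1.305) = +2.411 V.

+2.411 V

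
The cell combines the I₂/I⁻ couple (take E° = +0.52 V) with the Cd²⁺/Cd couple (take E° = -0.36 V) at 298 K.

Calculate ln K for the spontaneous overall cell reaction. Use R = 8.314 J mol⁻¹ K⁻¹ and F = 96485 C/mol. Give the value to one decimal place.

Cathode: I₂/I⁻; anode: Cd²⁺/Cd. E°cell = (+0.52) − (-0.36) = +0.88 V, with n = 2.
ΔG° = −nFE° = −RT ln K, so ln K = nFE°/(RT) = (2)(96485)(+0.88) / ((8.314)(298)) = 68.540.

68.5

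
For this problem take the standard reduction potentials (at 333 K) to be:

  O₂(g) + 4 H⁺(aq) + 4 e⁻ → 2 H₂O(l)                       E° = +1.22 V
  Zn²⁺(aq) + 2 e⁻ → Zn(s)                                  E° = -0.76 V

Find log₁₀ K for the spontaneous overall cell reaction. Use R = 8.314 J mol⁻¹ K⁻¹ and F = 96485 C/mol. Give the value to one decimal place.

Cathode: O₂/H₂O; anode: Zn²⁺/Zn. E°cell = (+1.22) − (-0.76) = +1.98 V, with n = 4.
ΔG° = −nFE° = −RT ln K, so ln K = nFE°/(RT) = (4)(96485)(+1.98) / ((8.314)(333)) = 276.014.
log₁₀ K = 276.014 / ln 10 = 119.9.

119.9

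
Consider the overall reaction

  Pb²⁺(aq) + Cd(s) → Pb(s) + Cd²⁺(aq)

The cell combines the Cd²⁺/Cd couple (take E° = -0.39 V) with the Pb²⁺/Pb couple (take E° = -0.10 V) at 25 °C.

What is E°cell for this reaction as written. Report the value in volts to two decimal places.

The Pb²⁺/Pb couple has the higher reduction potential, so it is the cathode; Cd²⁺/Cd is oxidised at the anode.
E°cell = E°(cathode) − E°(anode) = (-0.10) − (-0.39) = +0.29 V.

+0.29 V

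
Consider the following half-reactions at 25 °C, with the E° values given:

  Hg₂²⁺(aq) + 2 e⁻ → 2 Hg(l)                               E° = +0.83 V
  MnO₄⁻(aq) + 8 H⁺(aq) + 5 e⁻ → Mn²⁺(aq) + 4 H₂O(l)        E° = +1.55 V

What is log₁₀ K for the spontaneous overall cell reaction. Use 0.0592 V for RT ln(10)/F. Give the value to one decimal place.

Cathode: MnO₄⁻/Mn²⁺; anode: Hg₂²⁺/Hg. E°cell = +0.72 V, n = 10.
log K = nE°cell / 0.0592 = (10)(+0.72) / 0.0592 = 121.6.

121.6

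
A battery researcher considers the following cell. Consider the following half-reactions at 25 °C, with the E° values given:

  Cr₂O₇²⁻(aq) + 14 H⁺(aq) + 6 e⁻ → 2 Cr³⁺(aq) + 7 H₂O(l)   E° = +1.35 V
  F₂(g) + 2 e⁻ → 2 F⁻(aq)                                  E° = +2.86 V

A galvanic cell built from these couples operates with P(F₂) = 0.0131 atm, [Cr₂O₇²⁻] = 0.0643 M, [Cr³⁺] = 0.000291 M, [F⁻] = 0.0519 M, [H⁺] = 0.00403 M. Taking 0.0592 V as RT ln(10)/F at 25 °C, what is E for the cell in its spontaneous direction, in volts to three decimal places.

+1.803 V

F₂/F⁻ is the cathode (higher E°), Cr₂O₇²⁻/Cr³⁺ the anode: E°cell = +2.86 − (+1.35) = +1.51 V, n = 6.
Overall: 3 F₂(g) + 2 Cr³⁺(aq) + 7 H₂O(l) → 6 F⁻(aq) + Cr₂O₇²⁻(aq) + 14 H⁺(aq)
Q = [F⁻]^6·[Cr₂O₇²⁻]·[H⁺]^14 / (P(F₂)^3·[Cr³⁺]^2); log Q = -29.706.
E = E° − (0.0592/n) log Q = +1.51 − (0.0592/6)(-29.706) = +1.803 V.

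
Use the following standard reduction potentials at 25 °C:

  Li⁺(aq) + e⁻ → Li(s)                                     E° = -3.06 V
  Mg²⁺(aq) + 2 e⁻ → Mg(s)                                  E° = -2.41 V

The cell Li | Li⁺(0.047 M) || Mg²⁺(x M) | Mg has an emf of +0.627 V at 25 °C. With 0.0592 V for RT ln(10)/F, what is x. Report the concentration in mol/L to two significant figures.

0.00037 M

Mg²⁺/Mg is the cathode, Li⁺/Li the anode: E°cell = +0.65 V, n = 2.
Overall reaction: Mg²⁺(aq) + 2 Li(s) → Mg(s) + 2 Li⁺(aq); Q = [Li⁺]^2/[Mg²⁺]^1.
From E = E° − (0.0592/n) log Q: log Q = (E° − E)·n/0.0592 = (+0.65 − (+0.627))·2/0.0592 = 0.7770.
So 1·log[Mg²⁺] = 2·log(0.047) − log Q = -2.6558 − (0.7770) = -3.4328; [Mg²⁺] = 10^(-3.4328) ≈ 0.00037 M.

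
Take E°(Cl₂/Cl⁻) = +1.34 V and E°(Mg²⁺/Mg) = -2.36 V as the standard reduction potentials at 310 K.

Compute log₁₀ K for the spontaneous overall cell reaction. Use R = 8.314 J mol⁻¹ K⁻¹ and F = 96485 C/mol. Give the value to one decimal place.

Cathode: Cl₂/Cl⁻; anode: Mg²⁺/Mg. E°cell = (+1.34) − (-2.36) = +3.70 V, with n = 2.
ΔG° = −nFE° = −RT ln K, so ln K = nFE°/(RT) = (2)(96485)(+3.70) / ((8.314)(310)) = 277.026.
log₁₀ K = 277.026 / ln 10 = 120.3.

120.3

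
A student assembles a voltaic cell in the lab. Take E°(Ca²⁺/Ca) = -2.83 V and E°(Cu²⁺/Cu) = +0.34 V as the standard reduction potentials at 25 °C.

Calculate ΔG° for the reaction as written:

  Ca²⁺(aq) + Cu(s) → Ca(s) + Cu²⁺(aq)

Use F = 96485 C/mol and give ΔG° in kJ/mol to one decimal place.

As written, Ca²⁺/Ca is reduced (cathode) and Cu²⁺/Cu is oxidised (anode), so E°cell = (-2.83) − (+0.34) = -3.17 V.
Balancing electrons gives n = 2.
ΔG° = −nFE° = −(2)(96485)(-3.17) = 611,715 J = +611.7 kJ/mol.

+611.7 kJ/mol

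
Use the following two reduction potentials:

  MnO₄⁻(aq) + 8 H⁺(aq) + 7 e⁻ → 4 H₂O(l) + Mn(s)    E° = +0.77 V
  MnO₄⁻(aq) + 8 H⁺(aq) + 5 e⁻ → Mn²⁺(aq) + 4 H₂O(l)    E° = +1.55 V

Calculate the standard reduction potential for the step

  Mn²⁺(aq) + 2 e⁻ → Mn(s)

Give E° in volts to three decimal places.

Sequential free energies add, so n₃E°₃ = n₁E°₁ + n₂E°₂.
With n₃ = 7, and the known step contributing 5×(+1.55) V, the unknown satisfies 2·E° = 7×(+0.77) − 5×(+1.55) = -2.360.
E° = -2.360 / 2 = -1.180 V.

-1.180 V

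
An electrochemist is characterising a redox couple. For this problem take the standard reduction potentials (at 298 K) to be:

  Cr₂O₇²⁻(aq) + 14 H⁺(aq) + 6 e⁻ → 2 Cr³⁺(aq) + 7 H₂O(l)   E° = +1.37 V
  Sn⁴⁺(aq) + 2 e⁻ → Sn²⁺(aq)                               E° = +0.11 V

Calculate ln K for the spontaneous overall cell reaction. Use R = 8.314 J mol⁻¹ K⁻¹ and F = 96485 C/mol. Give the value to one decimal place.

294.4

Cathode: Cr₂O₇²⁻/Cr³⁺; anode: Sn⁴⁺/Sn²⁺. E°cell = (+1.37) − (+0.11) = +1.26 V, with n = 6.
ΔG° = −nFE° = −RT ln K, so ln K = nFE°/(RT) = (6)(96485)(+1.26) / ((8.314)(298)) = 294.412.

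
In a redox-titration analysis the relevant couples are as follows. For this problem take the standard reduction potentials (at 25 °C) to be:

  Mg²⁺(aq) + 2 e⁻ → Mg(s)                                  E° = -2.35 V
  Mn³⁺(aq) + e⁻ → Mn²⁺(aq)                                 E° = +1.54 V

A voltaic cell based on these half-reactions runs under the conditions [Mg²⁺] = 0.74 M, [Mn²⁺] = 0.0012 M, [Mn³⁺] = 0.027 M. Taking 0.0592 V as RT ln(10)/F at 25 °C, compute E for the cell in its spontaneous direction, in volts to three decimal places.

+3.974 V

Mn³⁺/Mn²⁺ is the cathode (higher E°), Mg²⁺/Mg the anode: E°cell = +1.54 − (-2.35) = +3.89 V, n = 2.
Overall: 2 Mn³⁺(aq) + Mg(s) → 2 Mn²⁺(aq) + Mg²⁺(aq)
Q = [Mn²⁺]^2·[Mg²⁺] / ([Mn³⁺]^2); log Q = -2.835.
E = E° − (0.0592/n) log Q = +3.89 − (0.0592/2)(-2.835) = +3.974 V.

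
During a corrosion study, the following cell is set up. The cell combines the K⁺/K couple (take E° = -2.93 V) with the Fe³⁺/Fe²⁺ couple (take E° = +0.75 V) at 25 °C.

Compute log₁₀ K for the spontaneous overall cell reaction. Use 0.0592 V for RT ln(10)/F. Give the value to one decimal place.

62.2

Cathode: Fe³⁺/Fe²⁺; anode: K⁺/K. E°cell = +3.68 V, n = 1.
log K = nE°cell / 0.0592 = (1)(+3.68) / 0.0592 = 62.2.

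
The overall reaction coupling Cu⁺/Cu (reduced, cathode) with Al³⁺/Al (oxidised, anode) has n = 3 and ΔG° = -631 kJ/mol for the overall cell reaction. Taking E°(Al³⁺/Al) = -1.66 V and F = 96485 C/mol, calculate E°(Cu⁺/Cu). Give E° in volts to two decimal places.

E°cell = −ΔG°/(nF) = −(-631×10³)/((3)(96485)) = +2.180 V.
Since Cu⁺/Cu is the cathode and Al³⁺/Al the anode, E°cell = E°(Cu⁺/Cu) − E°(Al³⁺/Al).
So E°(Cu⁺/Cu) = E°cell + E°(Al³⁺/Al) = +2.180 + (-1.66) = +0.52 V.

+0.52 V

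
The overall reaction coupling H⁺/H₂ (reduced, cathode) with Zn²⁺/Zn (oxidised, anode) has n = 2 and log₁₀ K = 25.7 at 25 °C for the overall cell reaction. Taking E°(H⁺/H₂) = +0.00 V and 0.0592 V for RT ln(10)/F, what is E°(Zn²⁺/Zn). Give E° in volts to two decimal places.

-0.76 V

E°cell = (0.0592/n)·log K = (0.0592/2)(25.7) = +0.761 V.
Since H⁺/H₂ is the cathode and Zn²⁺/Zn the anode, E°cell = E°(H⁺/H₂) − E°(Zn²⁺/Zn).
So E°(Zn²⁺/Zn) = E°(H⁺/H₂) − E°cell = (+0.00) − (+0.761) = -0.76 V.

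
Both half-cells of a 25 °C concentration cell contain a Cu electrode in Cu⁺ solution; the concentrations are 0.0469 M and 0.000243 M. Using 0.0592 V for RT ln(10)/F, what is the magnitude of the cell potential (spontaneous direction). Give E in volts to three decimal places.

For a concentration cell E°cell = 0. The 0.0469 M side is the cathode (reduction is favoured where [Cu⁺] is higher).
With n = 1, E = −(0.0592/1) log([Cu⁺]ₐₙ/[Cu⁺]꜀ₐₜ) = −(0.0592/1) log(0.000243/0.0469) = −(0.0592/1)(-2.286) = +0.135 V.

+0.135 V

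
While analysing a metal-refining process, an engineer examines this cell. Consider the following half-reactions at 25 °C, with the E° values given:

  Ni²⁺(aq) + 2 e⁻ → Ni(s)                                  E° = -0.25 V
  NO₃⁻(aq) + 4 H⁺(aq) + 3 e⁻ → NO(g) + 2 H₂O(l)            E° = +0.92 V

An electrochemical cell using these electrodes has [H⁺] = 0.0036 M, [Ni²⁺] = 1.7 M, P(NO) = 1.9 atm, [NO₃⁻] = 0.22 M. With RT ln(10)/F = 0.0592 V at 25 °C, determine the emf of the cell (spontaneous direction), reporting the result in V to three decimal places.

NO₃⁻/NO is the cathode (higher E°), Ni²⁺/Ni the anode: E°cell = +0.92 − (-0.25) = +1.17 V, n = 6.
Overall: 2 NO₃⁻(aq) + 8 H⁺(aq) + 3 Ni(s) → 2 NO(g) + 4 H₂O(l) + 3 Ni²⁺(aq)
Q = P(NO)^2·[Ni²⁺]^3 / ([NO₃⁻]^2·[H⁺]^8); log Q = 22.114.
E = E° − (0.0592/n) log Q = +1.17 − (0.0592/6)(22.114) = +0.952 V.

+0.952 V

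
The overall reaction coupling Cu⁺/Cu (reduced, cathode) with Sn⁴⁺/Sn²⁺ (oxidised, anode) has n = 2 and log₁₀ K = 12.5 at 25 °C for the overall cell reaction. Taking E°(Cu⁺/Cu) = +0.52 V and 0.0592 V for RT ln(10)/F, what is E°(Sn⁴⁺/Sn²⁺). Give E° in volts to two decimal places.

E°cell = (0.0592/n)·log K = (0.0592/2)(12.5) = +0.370 V.
Since Cu⁺/Cu is the cathode and Sn⁴⁺/Sn²⁺ the anode, E°cell = E°(Cu⁺/Cu) − E°(Sn⁴⁺/Sn²⁺).
So E°(Sn⁴⁺/Sn²⁺) = E°(Cu⁺/Cu) − E°cell = (+0.52) − (+0.370) = +0.15 V.

+0.15 V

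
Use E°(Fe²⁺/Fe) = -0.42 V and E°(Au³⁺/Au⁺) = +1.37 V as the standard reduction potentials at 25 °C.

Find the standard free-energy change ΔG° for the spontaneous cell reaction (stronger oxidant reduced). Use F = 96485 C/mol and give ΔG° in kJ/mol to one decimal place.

-345.4 kJ/mol

Au³⁺/Au⁺ (E° = +1.37 V) is the cathode; Fe²⁺/Fe (E° = -0.42 V) is the anode, so E°cell = +1.79 V.
Balancing electrons gives n = 2 (lcm of 2 and 2).
ΔG° = −nFE° = −(2)(96485)(+1.79) = -345,416 J = -345.4 kJ/mol.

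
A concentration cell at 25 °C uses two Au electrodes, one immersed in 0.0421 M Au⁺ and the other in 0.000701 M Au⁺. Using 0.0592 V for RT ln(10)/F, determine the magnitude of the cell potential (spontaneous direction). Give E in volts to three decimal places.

For a concentration cell E°cell = 0. The 0.0421 M side is the cathode (reduction is favoured where [Au⁺] is higher).
With n = 1, E = −(0.0592/1) log([Au⁺]ₐₙ/[Au⁺]꜀ₐₜ) = −(0.0592/1) log(0.000701/0.0421) = −(0.0592/1)(-1.779) = +0.105 V.

+0.105 V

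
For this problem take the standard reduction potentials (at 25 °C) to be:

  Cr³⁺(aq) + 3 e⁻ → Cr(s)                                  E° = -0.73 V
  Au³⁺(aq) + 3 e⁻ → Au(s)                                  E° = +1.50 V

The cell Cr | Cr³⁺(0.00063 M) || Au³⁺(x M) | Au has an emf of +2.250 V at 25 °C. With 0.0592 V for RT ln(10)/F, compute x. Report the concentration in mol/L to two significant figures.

0.0065 M

Au³⁺/Au is the cathode, Cr³⁺/Cr the anode: E°cell = +2.23 V, n = 3.
Overall reaction: Au³⁺(aq) + Cr(s) → Au(s) + Cr³⁺(aq); Q = [Cr³⁺]^1/[Au³⁺]^1.
From E = E° − (0.0592/n) log Q: log Q = (E° − E)·n/0.0592 = (+2.23 − (+2.250))·3/0.0592 = -1.0135.
So 1·log[Au³⁺] = 1·log(0.00063) − log Q = -3.2007 − (-1.0135) = -2.1872; [Au³⁺] = 10^(-2.1872) ≈ 0.0065 M.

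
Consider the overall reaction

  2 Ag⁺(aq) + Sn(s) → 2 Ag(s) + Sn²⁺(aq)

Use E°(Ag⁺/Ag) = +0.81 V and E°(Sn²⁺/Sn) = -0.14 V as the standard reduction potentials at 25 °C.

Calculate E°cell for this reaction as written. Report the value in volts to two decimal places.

+0.95 V

The Ag⁺/Ag couple has the higher reduction potential, so it is the cathode; Sn²⁺/Sn is oxidised at the anode.
E°cell = E°(cathode) − E°(anode) = (+0.81) − (-0.14) = +0.95 V.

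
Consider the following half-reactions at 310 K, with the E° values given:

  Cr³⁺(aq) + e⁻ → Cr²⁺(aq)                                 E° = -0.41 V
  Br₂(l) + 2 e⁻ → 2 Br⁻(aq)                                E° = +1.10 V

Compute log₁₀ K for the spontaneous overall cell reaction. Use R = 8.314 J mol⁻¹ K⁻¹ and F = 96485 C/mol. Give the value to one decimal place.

Cathode: Br₂/Br⁻; anode: Cr³⁺/Cr²⁺. E°cell = (+1.10) − (-0.41) = +1.51 V, with n = 2.
ΔG° = −nFE° = −RT ln K, so ln K = nFE°/(RT) = (2)(96485)(+1.51) / ((8.314)(310)) = 113.056.
log₁₀ K = 113.056 / ln 10 = 49.1.

49.1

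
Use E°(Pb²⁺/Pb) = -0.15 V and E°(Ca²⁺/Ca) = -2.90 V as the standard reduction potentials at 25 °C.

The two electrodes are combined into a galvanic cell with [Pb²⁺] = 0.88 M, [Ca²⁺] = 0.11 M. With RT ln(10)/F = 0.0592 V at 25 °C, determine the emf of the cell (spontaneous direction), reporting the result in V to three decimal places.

Pb²⁺/Pb is the cathode (higher E°), Ca²⁺/Ca the anode: E°cell = -0.15 − (-2.90) = +2.75 V, n = 2.
Overall: Pb²⁺(aq) + Ca(s) → Pb(s) + Ca²⁺(aq)
Q = [Ca²⁺] / ([Pb²⁺]); log Q = -0.903.
E = E° − (0.0592/n) log Q = +2.75 − (0.0592/2)(-0.903) = +2.777 V.

+2.777 V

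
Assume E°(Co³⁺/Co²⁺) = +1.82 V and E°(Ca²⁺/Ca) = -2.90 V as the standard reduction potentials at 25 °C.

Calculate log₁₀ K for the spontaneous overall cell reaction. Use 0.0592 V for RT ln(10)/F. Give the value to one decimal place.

Cathode: Co³⁺/Co²⁺; anode: Ca²⁺/Ca. E°cell = +4.72 V, n = 2.
log K = nE°cell / 0.0592 = (2)(+4.72) / 0.0592 = 159.5.

159.5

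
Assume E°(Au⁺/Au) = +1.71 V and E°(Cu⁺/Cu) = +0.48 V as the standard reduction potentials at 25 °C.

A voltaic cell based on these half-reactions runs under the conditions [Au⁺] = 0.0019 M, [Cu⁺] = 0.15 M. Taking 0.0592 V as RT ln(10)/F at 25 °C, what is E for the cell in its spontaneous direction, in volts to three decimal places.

+1.118 V

Au⁺/Au is the cathode (higher E°), Cu⁺/Cu the anode: E°cell = +1.71 − (+0.48) = +1.23 V, n = 1.
Overall: Au⁺(aq) + Cu(s) → Au(s) + Cu⁺(aq)
Q = [Cu⁺] / ([Au⁺]); log Q = 1.897.
E = E° − (0.0592/n) log Q = +1.23 − (0.0592/1)(1.897) = +1.118 V.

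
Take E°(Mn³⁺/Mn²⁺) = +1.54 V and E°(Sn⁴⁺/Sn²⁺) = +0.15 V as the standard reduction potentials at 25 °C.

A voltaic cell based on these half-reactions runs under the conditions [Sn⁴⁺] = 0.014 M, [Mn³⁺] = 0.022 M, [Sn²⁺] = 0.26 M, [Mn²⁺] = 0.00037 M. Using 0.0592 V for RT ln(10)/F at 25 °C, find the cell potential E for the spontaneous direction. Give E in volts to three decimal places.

Mn³⁺/Mn²⁺ is the cathode (higher E°), Sn⁴⁺/Sn²⁺ the anode: E°cell = +1.54 − (+0.15) = +1.39 V, n = 2.
Overall: 2 Mn³⁺(aq) + Sn²⁺(aq) → 2 Mn²⁺(aq) + Sn⁴⁺(aq)
Q = [Mn²⁺]^2·[Sn⁴⁺] / ([Mn³⁺]^2·[Sn²⁺]); log Q = -4.817.
E = E° − (0.0592/n) log Q = +1.39 − (0.0592/2)(-4.817) = +1.533 V.

+1.533 V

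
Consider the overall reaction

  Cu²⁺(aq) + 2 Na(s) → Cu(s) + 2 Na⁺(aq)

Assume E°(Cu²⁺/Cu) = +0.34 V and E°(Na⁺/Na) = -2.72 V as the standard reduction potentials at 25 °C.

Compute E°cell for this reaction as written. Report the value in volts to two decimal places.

+3.06 V

The Cu²⁺/Cu couple has the higher reduction potential, so it is the cathode; Na⁺/Na is oxidised at the anode.
E°cell = E°(cathode) − E°(anode) = (+0.34) − (-2.72) = +3.06 V.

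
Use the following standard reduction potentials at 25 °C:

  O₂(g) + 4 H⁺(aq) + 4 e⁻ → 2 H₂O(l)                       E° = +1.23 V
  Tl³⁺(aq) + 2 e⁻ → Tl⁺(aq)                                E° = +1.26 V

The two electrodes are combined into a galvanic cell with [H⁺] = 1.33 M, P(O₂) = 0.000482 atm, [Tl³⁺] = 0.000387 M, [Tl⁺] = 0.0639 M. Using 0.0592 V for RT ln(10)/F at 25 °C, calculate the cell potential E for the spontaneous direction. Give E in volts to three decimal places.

+0.006 V

Tl³⁺/Tl⁺ is the cathode (higher E°), O₂/H₂O the anode: E°cell = +1.26 − (+1.23) = +0.03 V, n = 4.
Overall: 2 Tl³⁺(aq) + 2 H₂O(l) → 2 Tl⁺(aq) + O₂(g) + 4 H⁺(aq)
Q = [Tl⁺]^2·P(O₂)·[H⁺]^4 / ([Tl³⁺]^2); log Q = 1.614.
E = E° − (0.0592/n) log Q = +0.03 − (0.0592/4)(1.614) = +0.006 V.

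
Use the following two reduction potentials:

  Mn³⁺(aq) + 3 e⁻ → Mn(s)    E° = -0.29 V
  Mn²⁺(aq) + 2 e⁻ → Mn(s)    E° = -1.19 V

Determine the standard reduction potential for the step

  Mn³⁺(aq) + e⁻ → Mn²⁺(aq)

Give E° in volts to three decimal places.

Sequential free energies add, so n₃E°₃ = n₁E°₁ + n₂E°₂.
With n₃ = 3, and the known step contributing 2×(-1.19) V, the unknown satisfies 1·E° = 3×(-0.29) − 2×(-1.19) = +1.510.
E° = +1.510 / 1 = +1.510 V.

+1.510 V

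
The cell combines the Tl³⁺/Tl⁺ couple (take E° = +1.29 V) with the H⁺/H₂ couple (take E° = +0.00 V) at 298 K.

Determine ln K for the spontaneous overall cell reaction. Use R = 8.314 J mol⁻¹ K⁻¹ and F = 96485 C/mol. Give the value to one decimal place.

100.5

Cathode: Tl³⁺/Tl⁺; anode: H⁺/H₂. E°cell = (+1.29) − (+0.00) = +1.29 V, with n = 2.
ΔG° = −nFE° = −RT ln K, so ln K = nFE°/(RT) = (2)(96485)(+1.29) / ((8.314)(298)) = 100.474.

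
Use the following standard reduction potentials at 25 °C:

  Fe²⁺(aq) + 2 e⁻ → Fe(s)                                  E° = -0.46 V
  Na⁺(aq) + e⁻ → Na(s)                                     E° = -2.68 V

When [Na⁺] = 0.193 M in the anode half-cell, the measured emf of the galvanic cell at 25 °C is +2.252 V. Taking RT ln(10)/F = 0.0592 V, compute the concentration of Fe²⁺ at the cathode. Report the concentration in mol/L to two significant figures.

0.45 M

Fe²⁺/Fe is the cathode, Na⁺/Na the anode: E°cell = +2.22 V, n = 2.
Overall reaction: Fe²⁺(aq) + 2 Na(s) → Fe(s) + 2 Na⁺(aq); Q = [Na⁺]^2/[Fe²⁺]^1.
From E = E° − (0.0592/n) log Q: log Q = (E° − E)·n/0.0592 = (+2.22 − (+2.252))·2/0.0592 = -1.0811.
So 1·log[Fe²⁺] = 2·log(0.193) − log Q = -1.4289 − (-1.0811) = -0.3478; [Fe²⁺] = 10^(-0.3478) ≈ 0.45 M.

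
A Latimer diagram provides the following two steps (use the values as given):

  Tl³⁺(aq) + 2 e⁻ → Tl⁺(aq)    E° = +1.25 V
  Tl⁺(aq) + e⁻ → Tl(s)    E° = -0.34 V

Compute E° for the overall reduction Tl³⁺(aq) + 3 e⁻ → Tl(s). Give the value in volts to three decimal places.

Standard free energies of sequential steps add: ΔG°₃ = ΔG°₁ + ΔG°₂, so n₃E°₃ = n₁E°₁ + n₂E°₂.
E°₃ = (2×+1.25 + 1×-0.34) / 3 = (+2.160) / 3 = +0.720 V.
E° values themselves are not directly additive — weighting by electron count is essential.

+0.720 V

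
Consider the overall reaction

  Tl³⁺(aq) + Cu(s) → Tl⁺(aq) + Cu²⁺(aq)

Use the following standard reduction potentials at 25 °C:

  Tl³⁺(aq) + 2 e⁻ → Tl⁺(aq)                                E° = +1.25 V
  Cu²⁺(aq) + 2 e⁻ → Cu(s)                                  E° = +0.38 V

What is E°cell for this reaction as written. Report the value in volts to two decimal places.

The Tl³⁺/Tl⁺ couple has the higher reduction potential, so it is the cathode; Cu²⁺/Cu is oxidised at the anode.
E°cell = E°(cathode) − E°(anode) = (+1.25) − (+0.38) = +0.87 V.
Since E°cell > 0, the reaction is spontaneous under standard conditions.

+0.87 V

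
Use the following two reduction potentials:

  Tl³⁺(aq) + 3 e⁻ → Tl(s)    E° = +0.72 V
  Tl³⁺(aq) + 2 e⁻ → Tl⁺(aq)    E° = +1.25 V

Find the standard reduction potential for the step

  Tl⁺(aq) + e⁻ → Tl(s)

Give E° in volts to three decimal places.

-0.340 V

Sequential free energies add, so n₃E°₃ = n₁E°₁ + n₂E°₂.
With n₃ = 3, and the known step contributing 2×(+1.25) V, the unknown satisfies 1·E° = 3×(+0.72) − 2×(+1.25) = -0.340.
E° = -0.340 / 1 = -0.340 V.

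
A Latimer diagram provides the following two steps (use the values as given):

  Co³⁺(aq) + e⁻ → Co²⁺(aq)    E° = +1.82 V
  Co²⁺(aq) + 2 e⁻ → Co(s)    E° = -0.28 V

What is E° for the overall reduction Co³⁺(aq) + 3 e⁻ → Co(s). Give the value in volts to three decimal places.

Standard free energies of sequential steps add: ΔG°₃ = ΔG°₁ + ΔG°₂, so n₃E°₃ = n₁E°₁ + n₂E°₂.
E°₃ = (1×+1.82 + 2×-0.28) / 3 = (+1.260) / 3 = +0.420 V.
Simply averaging or adding the two E° values would be wrong; the electron-weighted sum is required.

+0.420 V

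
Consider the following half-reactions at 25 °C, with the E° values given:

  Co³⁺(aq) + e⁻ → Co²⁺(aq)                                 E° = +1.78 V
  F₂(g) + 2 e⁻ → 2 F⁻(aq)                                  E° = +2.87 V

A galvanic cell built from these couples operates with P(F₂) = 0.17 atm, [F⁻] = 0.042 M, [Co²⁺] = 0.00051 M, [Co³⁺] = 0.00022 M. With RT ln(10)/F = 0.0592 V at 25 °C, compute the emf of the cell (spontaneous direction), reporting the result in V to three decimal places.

F₂/F⁻ is the cathode (higher E°), Co³⁺/Co²⁺ the anode: E°cell = +2.87 − (+1.78) = +1.09 V, n = 2.
Overall: F₂(g) + 2 Co²⁺(aq) → 2 F⁻(aq) + 2 Co³⁺(aq)
Q = [F⁻]^2·[Co³⁺]^2 / (P(F₂)·[Co²⁺]^2); log Q = -2.714.
E = E° − (0.0592/n) log Q = +1.09 − (0.0592/2)(-2.714) = +1.170 V.

+1.170 V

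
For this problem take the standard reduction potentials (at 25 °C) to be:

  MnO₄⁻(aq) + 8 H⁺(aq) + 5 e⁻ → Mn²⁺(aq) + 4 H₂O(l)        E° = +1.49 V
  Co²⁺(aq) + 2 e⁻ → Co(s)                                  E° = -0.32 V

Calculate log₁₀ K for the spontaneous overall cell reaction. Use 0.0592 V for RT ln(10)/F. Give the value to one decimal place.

305.7

Cathode: MnO₄⁻/Mn²⁺; anode: Co²⁺/Co. E°cell = +1.81 V, n = 10.
log K = nE°cell / 0.0592 = (10)(+1.81) / 0.0592 = 305.7.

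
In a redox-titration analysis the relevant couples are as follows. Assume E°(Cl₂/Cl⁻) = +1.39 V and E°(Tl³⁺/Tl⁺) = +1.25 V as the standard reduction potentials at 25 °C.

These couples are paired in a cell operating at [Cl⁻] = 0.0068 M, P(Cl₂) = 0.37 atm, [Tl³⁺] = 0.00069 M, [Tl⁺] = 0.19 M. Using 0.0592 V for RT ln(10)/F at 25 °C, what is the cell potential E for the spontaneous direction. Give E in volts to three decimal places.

Cl₂/Cl⁻ is the cathode (higher E°), Tl³⁺/Tl⁺ the anode: E°cell = +1.39 − (+1.25) = +0.14 V, n = 2.
Overall: Cl₂(g) + Tl⁺(aq) → 2 Cl⁻(aq) + Tl³⁺(aq)
Q = [Cl⁻]^2·[Tl³⁺] / (P(Cl₂)·[Tl⁺]); log Q = -6.343.
E = E° − (0.0592/n) log Q = +0.14 − (0.0592/2)(-6.343) = +0.328 V.

+0.328 V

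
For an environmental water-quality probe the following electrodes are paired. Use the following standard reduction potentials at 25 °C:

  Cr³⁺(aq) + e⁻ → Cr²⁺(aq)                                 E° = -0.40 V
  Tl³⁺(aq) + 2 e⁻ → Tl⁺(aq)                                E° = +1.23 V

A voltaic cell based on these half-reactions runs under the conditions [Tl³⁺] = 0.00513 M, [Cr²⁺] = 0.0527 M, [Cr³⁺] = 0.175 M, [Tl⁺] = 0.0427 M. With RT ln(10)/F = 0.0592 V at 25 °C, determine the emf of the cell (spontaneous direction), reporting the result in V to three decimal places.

+1.572 V

Tl³⁺/Tl⁺ is the cathode (higher E°), Cr³⁺/Cr²⁺ the anode: E°cell = +1.23 − (-0.40) = +1.63 V, n = 2.
Overall: Tl³⁺(aq) + 2 Cr²⁺(aq) → Tl⁺(aq) + 2 Cr³⁺(aq)
Q = [Tl⁺]·[Cr³⁺]^2 / ([Tl³⁺]·[Cr²⁺]^2); log Q = 1.963.
E = E° − (0.0592/n) log Q = +1.63 − (0.0592/2)(1.963) = +1.572 V.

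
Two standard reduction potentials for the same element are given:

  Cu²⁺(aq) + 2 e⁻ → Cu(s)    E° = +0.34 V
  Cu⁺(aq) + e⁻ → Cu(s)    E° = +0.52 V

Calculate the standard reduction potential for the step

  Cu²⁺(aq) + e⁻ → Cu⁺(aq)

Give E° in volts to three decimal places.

Sequential free energies add, so n₃E°₃ = n₁E°₁ + n₂E°₂.
With n₃ = 2, and the known step contributing 1×(+0.52) V, the unknown satisfies 1·E° = 2×(+0.34) − 1×(+0.52) = +0.160.
E° = +0.160 / 1 = +0.160 V.

+0.160 V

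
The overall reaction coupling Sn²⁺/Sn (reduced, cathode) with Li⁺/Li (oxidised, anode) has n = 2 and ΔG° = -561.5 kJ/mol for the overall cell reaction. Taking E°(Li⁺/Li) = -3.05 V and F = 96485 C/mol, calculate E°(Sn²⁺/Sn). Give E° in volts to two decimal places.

-0.14 V

E°cell = −ΔG°/(nF) = −(-561.5×10³)/((2)(96485)) = +2.910 V.
Since Sn²⁺/Sn is the cathode and Li⁺/Li the anode, E°cell = E°(Sn²⁺/Sn) − E°(Li⁺/Li).
So E°(Sn²⁺/Sn) = E°cell + E°(Li⁺/Li) = +2.910 + (-3.05) = -0.14 V.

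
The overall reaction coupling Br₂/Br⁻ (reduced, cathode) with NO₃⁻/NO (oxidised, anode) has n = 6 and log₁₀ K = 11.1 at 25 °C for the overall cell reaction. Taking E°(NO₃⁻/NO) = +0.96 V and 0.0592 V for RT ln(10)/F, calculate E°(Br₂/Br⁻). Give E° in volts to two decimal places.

E°cell = (0.0592/n)·log K = (0.0592/6)(11.1) = +0.110 V.
Since Br₂/Br⁻ is the cathode and NO₃⁻/NO the anode, E°cell = E°(Br₂/Br⁻) − E°(NO₃⁻/NO).
So E°(Br₂/Br⁻) = E°cell + E°(NO₃⁻/NO) = +0.110 + (+0.96) = +1.07 V.

+1.07 V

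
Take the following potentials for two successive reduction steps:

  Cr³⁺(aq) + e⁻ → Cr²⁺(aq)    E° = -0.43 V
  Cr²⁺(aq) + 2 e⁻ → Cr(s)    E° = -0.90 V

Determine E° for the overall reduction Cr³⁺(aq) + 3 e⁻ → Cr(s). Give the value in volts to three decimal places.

Adding the free-energy changes (−nFE°) of the two steps gives −n₃FE°₃ = −n₁FE°₁ − n₂FE°₂.
E°₃ = (1×-0.43 + 2×-0.90) / 3 = (-2.230) / 3 = -0.743 V.

-0.743 V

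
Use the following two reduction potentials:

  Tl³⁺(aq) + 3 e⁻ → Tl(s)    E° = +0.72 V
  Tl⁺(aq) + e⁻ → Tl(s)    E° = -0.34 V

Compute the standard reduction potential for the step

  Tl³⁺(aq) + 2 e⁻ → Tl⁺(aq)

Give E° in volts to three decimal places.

Sequential free energies add, so n₃E°₃ = n₁E°₁ + n₂E°₂.
With n₃ = 3, and the known step contributing 1×(-0.34) V, the unknown satisfies 2·E° = 3×(+0.72) − 1×(-0.34) = +2.500.
E° = +2.500 / 2 = +1.250 V.

+1.250 V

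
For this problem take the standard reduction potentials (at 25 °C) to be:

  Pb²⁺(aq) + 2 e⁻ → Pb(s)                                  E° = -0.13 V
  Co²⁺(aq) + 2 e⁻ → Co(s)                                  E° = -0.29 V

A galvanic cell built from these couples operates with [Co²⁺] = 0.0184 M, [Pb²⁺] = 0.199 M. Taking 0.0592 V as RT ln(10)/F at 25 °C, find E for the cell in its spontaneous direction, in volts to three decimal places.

Pb²⁺/Pb is the cathode (higher E°), Co²⁺/Co the anode: E°cell = -0.13 − (-0.29) = +0.16 V, n = 2.
Overall: Pb²⁺(aq) + Co(s) → Pb(s) + Co²⁺(aq)
Q = [Co²⁺] / ([Pb²⁺]); log Q = -1.034.
E = E° − (0.0592/n) log Q = +0.16 − (0.0592/2)(-1.034) = +0.191 V.

+0.191 V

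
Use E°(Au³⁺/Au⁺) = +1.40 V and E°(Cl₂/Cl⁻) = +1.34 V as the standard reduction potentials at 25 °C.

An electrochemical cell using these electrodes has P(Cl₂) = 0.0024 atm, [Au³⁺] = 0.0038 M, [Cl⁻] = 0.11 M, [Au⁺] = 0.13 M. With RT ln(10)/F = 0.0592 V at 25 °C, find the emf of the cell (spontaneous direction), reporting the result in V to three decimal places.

Au³⁺/Au⁺ is the cathode (higher E°), Cl₂/Cl⁻ the anode: E°cell = +1.40 − (+1.34) = +0.06 V, n = 2.
Overall: Au³⁺(aq) + 2 Cl⁻(aq) → Au⁺(aq) + Cl₂(g)
Q = [Au⁺]·P(Cl₂) / ([Au³⁺]·[Cl⁻]^2); log Q = 0.832.
E = E° − (0.0592/n) log Q = +0.06 − (0.0592/2)(0.832) = +0.035 V.

+0.035 V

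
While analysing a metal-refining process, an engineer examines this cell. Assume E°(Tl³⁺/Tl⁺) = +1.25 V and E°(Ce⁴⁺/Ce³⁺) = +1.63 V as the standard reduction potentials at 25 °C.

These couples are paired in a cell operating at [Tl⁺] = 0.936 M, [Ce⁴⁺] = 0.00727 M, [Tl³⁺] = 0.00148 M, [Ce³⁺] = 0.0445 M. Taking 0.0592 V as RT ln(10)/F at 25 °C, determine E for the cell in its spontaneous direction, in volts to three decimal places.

Ce⁴⁺/Ce³⁺ is the cathode (higher E°), Tl³⁺/Tl⁺ the anode: E°cell = +1.63 − (+1.25) = +0.38 V, n = 2.
Overall: 2 Ce⁴⁺(aq) + Tl⁺(aq) → 2 Ce³⁺(aq) + Tl³⁺(aq)
Q = [Ce³⁺]^2·[Tl³⁺] / ([Ce⁴⁺]^2·[Tl⁺]); log Q = -1.227.
E = E° − (0.0592/n) log Q = +0.38 − (0.0592/2)(-1.227) = +0.416 V.

+0.416 V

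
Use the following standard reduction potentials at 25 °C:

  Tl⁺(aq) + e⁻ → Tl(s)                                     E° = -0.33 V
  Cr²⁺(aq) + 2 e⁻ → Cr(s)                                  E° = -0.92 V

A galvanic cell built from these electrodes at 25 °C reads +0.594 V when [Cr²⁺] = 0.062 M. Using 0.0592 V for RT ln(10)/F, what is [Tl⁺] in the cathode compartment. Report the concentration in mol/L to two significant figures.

Tl⁺/Tl is the cathode, Cr²⁺/Cr the anode: E°cell = +0.59 V, n = 2.
Overall reaction: 2 Tl⁺(aq) + Cr(s) → 2 Tl(s) + Cr²⁺(aq); Q = [Cr²⁺]^1/[Tl⁺]^2.
From E = E° − (0.0592/n) log Q: log Q = (E° − E)·n/0.0592 = (+0.59 − (+0.594))·2/0.0592 = -0.1351.
So 2·log[Tl⁺] = 1·log(0.062) − log Q = -1.2076 − (-0.1351) = -1.0725; log[Tl⁺] = -1.0725 / 2 = -0.5363; [Tl⁺] = 10^(-0.5363) ≈ 0.29 M.

0.29 M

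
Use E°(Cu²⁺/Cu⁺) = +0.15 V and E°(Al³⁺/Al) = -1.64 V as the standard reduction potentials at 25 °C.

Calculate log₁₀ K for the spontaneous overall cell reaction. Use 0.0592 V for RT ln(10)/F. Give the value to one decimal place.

Cathode: Cu²⁺/Cu⁺; anode: Al³⁺/Al. E°cell = +1.79 V, n = 3.
log K = nE°cell / 0.0592 = (3)(+1.79) / 0.0592 = 90.7.

90.7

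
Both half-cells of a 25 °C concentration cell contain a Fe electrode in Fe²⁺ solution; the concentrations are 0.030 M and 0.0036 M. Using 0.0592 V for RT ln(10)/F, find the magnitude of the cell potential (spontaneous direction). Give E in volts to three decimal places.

+0.027 V

For a concentration cell E°cell = 0. The 0.030 M side is the cathode (reduction is favoured where [Fe²⁺] is higher).
With n = 2, E = −(0.0592/2) log([Fe²⁺]ₐₙ/[Fe²⁺]꜀ₐₜ) = −(0.0592/2) log(0.0036/0.03) = −(0.0592/2)(-0.921) = +0.027 V.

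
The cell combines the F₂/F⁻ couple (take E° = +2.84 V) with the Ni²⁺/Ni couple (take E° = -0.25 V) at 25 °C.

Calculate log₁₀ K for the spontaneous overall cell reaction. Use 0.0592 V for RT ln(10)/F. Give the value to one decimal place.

104.4

Cathode: F₂/F⁻; anode: Ni²⁺/Ni. E°cell = +3.09 V, n = 2.
log K = nE°cell / 0.0592 = (2)(+3.09) / 0.0592 = 104.4.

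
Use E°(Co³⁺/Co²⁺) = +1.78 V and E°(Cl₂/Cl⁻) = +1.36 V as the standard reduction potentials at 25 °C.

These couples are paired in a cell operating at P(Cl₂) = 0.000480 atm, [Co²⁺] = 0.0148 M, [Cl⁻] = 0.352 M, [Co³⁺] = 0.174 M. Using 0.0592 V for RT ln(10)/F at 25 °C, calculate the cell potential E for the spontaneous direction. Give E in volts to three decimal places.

+0.555 V

Co³⁺/Co²⁺ is the cathode (higher E°), Cl₂/Cl⁻ the anode: E°cell = +1.78 − (+1.36) = +0.42 V, n = 2.
Overall: 2 Co³⁺(aq) + 2 Cl⁻(aq) → 2 Co²⁺(aq) + Cl₂(g)
Q = [Co²⁺]^2·P(Cl₂) / ([Co³⁺]^2·[Cl⁻]^2); log Q = -4.552.
E = E° − (0.0592/n) log Q = +0.42 − (0.0592/2)(-4.552) = +0.555 V.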